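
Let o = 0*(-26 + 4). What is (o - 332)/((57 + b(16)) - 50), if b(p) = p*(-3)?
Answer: 332/41 ≈ 8.0976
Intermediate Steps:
b(p) = -3*p
o = 0 (o = 0*(-22) = 0)
(o - 332)/((57 + b(16)) - 50) = (0 - 332)/((57 - 3*16) - 50) = -332/((57 - 48) - 50) = -332/(9 - 50) = -332/(-41) = -332*(-1/41) = 332/41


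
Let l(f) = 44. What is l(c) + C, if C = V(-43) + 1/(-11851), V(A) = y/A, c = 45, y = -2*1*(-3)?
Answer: 22350943/509593 ≈ 43.860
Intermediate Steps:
y = 6 (y = -2*(-3) = 6)
V(A) = 6/A
C = -71149/509593 (C = 6/(-43) + 1/(-11851) = 6*(-1/43) - 1/11851 = -6/43 - 1/11851 = -71149/509593 ≈ -0.13962)
l(c) + C = 44 - 71149/509593 = 22350943/509593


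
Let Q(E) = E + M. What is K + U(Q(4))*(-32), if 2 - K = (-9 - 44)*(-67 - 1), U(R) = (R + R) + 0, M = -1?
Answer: -3794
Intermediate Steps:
Q(E) = -1 + E (Q(E) = E - 1 = -1 + E)
U(R) = 2*R (U(R) = 2*R + 0 = 2*R)
K = -3602 (K = 2 - (-9 - 44)*(-67 - 1) = 2 - (-53)*(-68) = 2 - 1*3604 = 2 - 3604 = -3602)
K + U(Q(4))*(-32) = -3602 + (2*(-1 + 4))*(-32) = -3602 + (2*3)*(-32) = -3602 + 6*(-32) = -3602 - 192 = -3794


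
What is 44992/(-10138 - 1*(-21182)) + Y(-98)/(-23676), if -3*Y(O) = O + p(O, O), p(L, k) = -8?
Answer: 399315139/98054154 ≈ 4.0724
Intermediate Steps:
Y(O) = 8/3 - O/3 (Y(O) = -(O - 8)/3 = -(-8 + O)/3 = 8/3 - O/3)
44992/(-10138 - 1*(-21182)) + Y(-98)/(-23676) = 44992/(-10138 - 1*(-21182)) + (8/3 - ⅓*(-98))/(-23676) = 44992/(-10138 + 21182) + (8/3 + 98/3)*(-1/23676) = 44992/11044 + (106/3)*(-1/23676) = 44992*(1/11044) - 53/35514 = 11248/2761 - 53/35514 = 399315139/98054154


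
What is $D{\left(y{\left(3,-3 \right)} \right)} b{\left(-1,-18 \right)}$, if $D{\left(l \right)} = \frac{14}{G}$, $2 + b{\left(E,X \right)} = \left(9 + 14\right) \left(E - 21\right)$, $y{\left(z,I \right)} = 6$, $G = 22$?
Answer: $- \frac{3556}{11} \approx -323.27$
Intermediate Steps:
$b{\left(E,X \right)} = -485 + 23 E$ ($b{\left(E,X \right)} = -2 + \left(9 + 14\right) \left(E - 21\right) = -2 + 23 \left(-21 + E\right) = -2 + \left(-483 + 23 E\right) = -485 + 23 E$)
$D{\left(l \right)} = \frac{7}{11}$ ($D{\left(l \right)} = \frac{14}{22} = 14 \cdot \frac{1}{22} = \frac{7}{11}$)
$D{\left(y{\left(3,-3 \right)} \right)} b{\left(-1,-18 \right)} = \frac{7 \left(-485 + 23 \left(-1\right)\right)}{11} = \frac{7 \left(-485 - 23\right)}{11} = \frac{7}{11} \left(-508\right) = - \frac{3556}{11}$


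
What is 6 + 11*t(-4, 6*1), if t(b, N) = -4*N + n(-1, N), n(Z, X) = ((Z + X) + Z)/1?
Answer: -214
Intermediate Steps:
n(Z, X) = X + 2*Z (n(Z, X) = ((X + Z) + Z)*1 = (X + 2*Z)*1 = X + 2*Z)
t(b, N) = -2 - 3*N (t(b, N) = -4*N + (N + 2*(-1)) = -4*N + (N - 2) = -4*N + (-2 + N) = -2 - 3*N)
6 + 11*t(-4, 6*1) = 6 + 11*(-2 - 18) = 6 + 11*(-20) = 6 - 220 = -214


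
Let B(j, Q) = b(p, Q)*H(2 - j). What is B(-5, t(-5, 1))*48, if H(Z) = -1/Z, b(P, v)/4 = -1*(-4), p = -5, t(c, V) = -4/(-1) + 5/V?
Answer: -768/7 ≈ -109.71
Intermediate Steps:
t(c, V) = 4 + 5/V (t(c, V) = -4*(-1) + 5/V = 4 + 5/V)
b(P, v) = 16 (b(P, v) = 4*(-1*(-4)) = 4*4 = 16)
B(j, Q) = -16/(2 - j) (B(j, Q) = 16*(-1/(2 - j)) = -16/(2 - j))
B(-5, t(-5, 1))*48 = (16/(-2 - 5))*48 = (16/(-7))*48 = (16*(-1/7))*48 = -16/7*48 = -768/7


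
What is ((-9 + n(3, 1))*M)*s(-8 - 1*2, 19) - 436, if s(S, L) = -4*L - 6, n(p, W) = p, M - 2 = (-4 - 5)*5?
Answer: -21592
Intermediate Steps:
M = -43 (M = 2 + (-4 - 5)*5 = 2 - 9*5 = 2 - 45 = -43)
s(S, L) = -6 - 4*L
((-9 + n(3, 1))*M)*s(-8 - 1*2, 19) - 436 = ((-9 + 3)*(-43))*(-6 - 4*19) - 436 = (-6*(-43))*(-6 - 76) - 436 = 258*(-82) - 436 = -21156 - 436 = -21592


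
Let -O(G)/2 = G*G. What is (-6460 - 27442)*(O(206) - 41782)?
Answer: 4293823908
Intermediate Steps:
O(G) = -2*G² (O(G) = -2*G*G = -2*G²)
(-6460 - 27442)*(O(206) - 41782) = (-6460 - 27442)*(-2*206² - 41782) = -33902*(-2*42436 - 41782) = -33902*(-84872 - 41782) = -33902*(-126654) = 4293823908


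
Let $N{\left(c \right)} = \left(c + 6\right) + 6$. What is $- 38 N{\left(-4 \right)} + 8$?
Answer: $-296$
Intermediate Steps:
$N{\left(c \right)} = 12 + c$ ($N{\left(c \right)} = \left(6 + c\right) + 6 = 12 + c$)
$- 38 N{\left(-4 \right)} + 8 = - 38 \left(12 - 4\right) + 8 = \left(-38\right) 8 + 8 = -304 + 8 = -296$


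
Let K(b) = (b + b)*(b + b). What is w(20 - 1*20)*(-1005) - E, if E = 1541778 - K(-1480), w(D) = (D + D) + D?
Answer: 7219822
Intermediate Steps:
w(D) = 3*D (w(D) = 2*D + D = 3*D)
K(b) = 4*b² (K(b) = (2*b)*(2*b) = 4*b²)
E = -7219822 (E = 1541778 - 4*(-1480)² = 1541778 - 4*2190400 = 1541778 - 1*8761600 = 1541778 - 8761600 = -7219822)
w(20 - 1*20)*(-1005) - E = (3*(20 - 1*20))*(-1005) - 1*(-7219822) = (3*(20 - 20))*(-1005) + 7219822 = (3*0)*(-1005) + 7219822 = 0*(-1005) + 7219822 = 0 + 7219822 = 7219822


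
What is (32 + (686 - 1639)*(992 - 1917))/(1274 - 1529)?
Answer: -881557/255 ≈ -3457.1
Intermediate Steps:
(32 + (686 - 1639)*(992 - 1917))/(1274 - 1529) = (32 - 953*(-925))/(-255) = (32 + 881525)*(-1/255) = 881557*(-1/255) = -881557/255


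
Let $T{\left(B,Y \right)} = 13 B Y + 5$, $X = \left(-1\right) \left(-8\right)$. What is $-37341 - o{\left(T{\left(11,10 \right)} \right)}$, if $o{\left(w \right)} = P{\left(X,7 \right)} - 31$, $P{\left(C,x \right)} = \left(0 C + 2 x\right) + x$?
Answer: $-37331$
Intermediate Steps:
$X = 8$
$P{\left(C,x \right)} = 3 x$ ($P{\left(C,x \right)} = \left(0 + 2 x\right) + x = 2 x + x = 3 x$)
$T{\left(B,Y \right)} = 5 + 13 B Y$ ($T{\left(B,Y \right)} = 13 B Y + 5 = 5 + 13 B Y$)
$o{\left(w \right)} = -10$ ($o{\left(w \right)} = 3 \cdot 7 - 31 = 21 - 31 = -10$)
$-37341 - o{\left(T{\left(11,10 \right)} \right)} = -37341 - -10 = -37341 + 10 = -37331$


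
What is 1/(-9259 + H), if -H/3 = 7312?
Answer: -1/31195 ≈ -3.2056e-5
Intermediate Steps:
H = -21936 (H = -3*7312 = -21936)
1/(-9259 + H) = 1/(-9259 - 21936) = 1/(-31195) = -1/31195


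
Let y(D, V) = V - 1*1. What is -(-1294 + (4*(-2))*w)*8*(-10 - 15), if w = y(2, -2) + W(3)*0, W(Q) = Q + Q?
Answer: -254000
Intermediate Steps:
y(D, V) = -1 + V (y(D, V) = V - 1 = -1 + V)
W(Q) = 2*Q
w = -3 (w = (-1 - 2) + (2*3)*0 = -3 + 6*0 = -3 + 0 = -3)
-(-1294 + (4*(-2))*w)*8*(-10 - 15) = -(-1294 + (4*(-2))*(-3))*8*(-10 - 15) = -(-1294 - 8*(-3))*8*(-25) = -(-1294 + 24)*(-200) = -(-1270)*(-200) = -1*254000 = -254000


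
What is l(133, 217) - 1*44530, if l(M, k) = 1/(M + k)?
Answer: -15585499/350 ≈ -44530.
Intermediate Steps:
l(133, 217) - 1*44530 = 1/(133 + 217) - 1*44530 = 1/350 - 44530 = -15585499/350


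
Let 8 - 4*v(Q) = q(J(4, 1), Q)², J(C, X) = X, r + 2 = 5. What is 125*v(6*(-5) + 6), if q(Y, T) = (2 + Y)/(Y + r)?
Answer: 14875/64 ≈ 232.42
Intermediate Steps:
r = 3 (r = -2 + 5 = 3)
q(Y, T) = (2 + Y)/(3 + Y) (q(Y, T) = (2 + Y)/(Y + 3) = (2 + Y)/(3 + Y))
v(Q) = 119/64 (v(Q) = 2 - (2 + 1)²/(3 + 1)²/4 = 2 - (3/4)²/4 = 2 - ((¼)*3)²/4 = 2 - (¾)²/4 = 2 - ¼*9/16 = 2 - 9/64 = 119/64)
125*v(6*(-5) + 6) = 125*(119/64) = 14875/64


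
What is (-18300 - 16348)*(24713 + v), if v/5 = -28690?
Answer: 4113999576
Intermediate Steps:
v = -143450 (v = 5*(-28690) = -143450)
(-18300 - 16348)*(24713 + v) = (-18300 - 16348)*(24713 - 143450) = -34648*(-118737) = 4113999576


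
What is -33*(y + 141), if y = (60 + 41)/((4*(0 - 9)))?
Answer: -54725/12 ≈ -4560.4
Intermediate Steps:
y = -101/36 (y = 101/((4*(-9))) = 101/(-36) = 101*(-1/36) = -101/36 ≈ -2.8056)
-33*(y + 141) = -33*(-101/36 + 141) = -33*4975/36 = -54725/12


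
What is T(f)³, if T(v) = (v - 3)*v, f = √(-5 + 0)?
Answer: 550 - 90*I*√5 ≈ 550.0 - 201.25*I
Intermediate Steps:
f = I*√5 (f = √(-5) = I*√5 ≈ 2.2361*I)
T(v) = v*(-3 + v) (T(v) = (-3 + v)*v = v*(-3 + v))
T(f)³ = ((I*√5)*(-3 + I*√5))³ = (I*√5*(-3 + I*√5))³ = -5*I*√5*(-3 + I*√5)³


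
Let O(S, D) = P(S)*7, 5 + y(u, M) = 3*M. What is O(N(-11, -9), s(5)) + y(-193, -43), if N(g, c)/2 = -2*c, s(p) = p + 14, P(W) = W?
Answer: 118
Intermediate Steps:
y(u, M) = -5 + 3*M
s(p) = 14 + p
N(g, c) = -4*c (N(g, c) = 2*(-2*c) = -4*c)
O(S, D) = 7*S (O(S, D) = S*7 = 7*S)
O(N(-11, -9), s(5)) + y(-193, -43) = 7*(-4*(-9)) + (-5 + 3*(-43)) = 7*36 + (-5 - 129) = 252 - 134 = 118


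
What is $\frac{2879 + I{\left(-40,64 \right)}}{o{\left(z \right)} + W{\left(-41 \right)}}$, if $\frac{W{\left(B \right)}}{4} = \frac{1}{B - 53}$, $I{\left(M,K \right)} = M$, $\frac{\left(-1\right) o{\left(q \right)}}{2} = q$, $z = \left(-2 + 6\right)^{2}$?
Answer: $- \frac{133433}{1506} \approx -88.601$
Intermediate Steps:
$z = 16$ ($z = 4^{2} = 16$)
$o{\left(q \right)} = - 2 q$
$W{\left(B \right)} = \frac{4}{-53 + B}$ ($W{\left(B \right)} = \frac{4}{B - 53} = \frac{4}{-53 + B}$)
$\frac{2879 + I{\left(-40,64 \right)}}{o{\left(z \right)} + W{\left(-41 \right)}} = \frac{2879 - 40}{\left(-2\right) 16 + \frac{4}{-53 - 41}} = \frac{2839}{-32 + \frac{4}{-94}} = \frac{2839}{-32 + 4 \left(- \frac{1}{94}\right)} = \frac{2839}{-32 - \frac{2}{47}} = \frac{2839}{- \frac{1506}{47}} = 2839 \left(- \frac{47}{1506}\right) = - \frac{133433}{1506}$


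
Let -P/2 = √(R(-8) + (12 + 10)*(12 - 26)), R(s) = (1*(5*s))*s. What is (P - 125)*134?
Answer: -16750 - 536*√3 ≈ -17678.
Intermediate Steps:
R(s) = 5*s² (R(s) = (5*s)*s = 5*s²)
P = -4*√3 (P = -2*√(5*(-8)² + (12 + 10)*(12 - 26)) = -2*√(5*64 + 22*(-14)) = -2*√(320 - 308) = -4*√3 ≈ -6.9282)
(P - 125)*134 = (-4*√3 - 125)*134 = (-125 - 4*√3)*134 = -16750 - 536*√3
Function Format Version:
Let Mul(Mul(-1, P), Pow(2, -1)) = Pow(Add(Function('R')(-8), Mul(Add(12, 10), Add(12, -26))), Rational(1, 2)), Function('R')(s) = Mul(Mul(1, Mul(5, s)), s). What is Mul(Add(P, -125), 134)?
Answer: Add(-16750, Mul(-536, Pow(3, Rational(1, 2)))) ≈ -17678.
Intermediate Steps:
Function('R')(s) = Mul(5, Pow(s, 2)) (Function('R')(s) = Mul(Mul(5, s), s) = Mul(5, Pow(s, 2)))
P = Mul(-4, Pow(3, Rational(1, 2))) (P = Mul(-2, Pow(Add(Mul(5, Pow(-8, 2)), Mul(Add(12, 10), Add(12, -26))), Rational(1, 2))) = Mul(-2, Pow(Add(Mul(5, 64), Mul(22, -14)), Rational(1, 2))) = Mul(-2, Pow(Add(320, -308), Rational(1, 2))) = Mul(-2, Pow(12, Rational(1, 2))) = Mul(-2, Mul(2, Pow(3, Rational(1, 2)))) = Mul(-4, Pow(3, Rational(1, 2))) ≈ -6.9282)
Mul(Add(P, -125), 134) = Mul(Add(Mul(-4, Pow(3, Rational(1, 2))), -125), 134) = Mul(Add(-125, Mul(-4, Pow(3, Rational(1, 2)))), 134) = Add(-16750, Mul(-536, Pow(3, Rational(1, 2))))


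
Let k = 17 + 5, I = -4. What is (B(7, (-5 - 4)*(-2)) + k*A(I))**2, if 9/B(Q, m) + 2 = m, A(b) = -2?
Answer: 483025/256 ≈ 1886.8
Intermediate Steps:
B(Q, m) = 9/(-2 + m)
k = 22
(B(7, (-5 - 4)*(-2)) + k*A(I))**2 = (9/(-2 + (-5 - 4)*(-2)) + 22*(-2))**2 = (9/(-2 - 9*(-2)) - 44)**2 = (9/(-2 + 18) - 44)**2 = (9/16 - 44)**2 = (-695/16)**2 = 483025/256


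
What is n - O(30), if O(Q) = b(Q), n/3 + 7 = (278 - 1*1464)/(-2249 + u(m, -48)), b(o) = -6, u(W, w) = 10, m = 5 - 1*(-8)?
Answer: -30027/2239 ≈ -13.411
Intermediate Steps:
m = 13 (m = 5 + 8 = 13)
n = -43461/2239 (n = -21 + 3*((278 - 1*1464)/(-2249 + 10)) = -21 + 3*((278 - 1464)/(-2239)) = -21 + 3*(-1186*(-1/2239)) = -21 + 3*(1186/2239) = -21 + 3558/2239 = -43461/2239 ≈ -19.411)
O(Q) = -6
n - O(30) = -43461/2239 - 1*(-6) = -43461/2239 + 6 = -30027/2239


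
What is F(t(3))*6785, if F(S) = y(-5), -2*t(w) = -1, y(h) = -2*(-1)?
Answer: 13570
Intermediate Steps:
y(h) = 2
t(w) = ½ (t(w) = -½*(-1) = ½)
F(S) = 2
F(t(3))*6785 = 2*6785 = 13570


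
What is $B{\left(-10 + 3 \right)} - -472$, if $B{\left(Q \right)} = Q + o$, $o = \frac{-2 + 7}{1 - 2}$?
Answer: $460$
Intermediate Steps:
$o = -5$ ($o = \frac{5}{-1} = 5 \left(-1\right) = -5$)
$B{\left(Q \right)} = -5 + Q$ ($B{\left(Q \right)} = Q - 5 = -5 + Q$)
$B{\left(-10 + 3 \right)} - -472 = \left(-5 + \left(-10 + 3\right)\right) - -472 = \left(-5 - 7\right) + 472 = -12 + 472 = 460$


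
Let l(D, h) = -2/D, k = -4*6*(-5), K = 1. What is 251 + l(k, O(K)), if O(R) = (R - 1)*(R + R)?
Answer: 15059/60 ≈ 250.98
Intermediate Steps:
k = 120 (k = -24*(-5) = 120)
O(R) = 2*R*(-1 + R) (O(R) = (-1 + R)*(2*R) = 2*R*(-1 + R))
251 + l(k, O(K)) = 251 - 2/120 = 251 - 2*1/120 = 251 - 1/60 = 15059/60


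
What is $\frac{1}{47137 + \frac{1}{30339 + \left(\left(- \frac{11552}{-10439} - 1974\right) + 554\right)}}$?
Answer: $\frac{301896993}{14230518569480} \approx 2.1215 \cdot 10^{-5}$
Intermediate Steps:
$\frac{1}{47137 + \frac{1}{30339 + \left(\left(- \frac{11552}{-10439} - 1974\right) + 554\right)}} = \frac{1}{47137 + \frac{1}{30339 + \left(\left(\left(-11552\right) \left(- \frac{1}{10439}\right) - 1974\right) + 554\right)}} = \frac{1}{47137 + \frac{1}{30339 + \left(\left(\frac{11552}{10439} - 1974\right) + 554\right)}} = \frac{1}{47137 + \frac{1}{30339 + \left(- \frac{20595034}{10439} + 554\right)}} = \frac{1}{47137 + \frac{1}{30339 - \frac{14811828}{10439}}} = \frac{1}{47137 + \frac{1}{\frac{301896993}{10439}}} = \frac{1}{47137 + \frac{10439}{301896993}} = \frac{1}{\frac{14230518569480}{301896993}} = \frac{301896993}{14230518569480}$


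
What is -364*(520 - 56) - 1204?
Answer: -170100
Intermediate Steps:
-364*(520 - 56) - 1204 = -364*464 - 1204 = -168896 - 1204 = -170100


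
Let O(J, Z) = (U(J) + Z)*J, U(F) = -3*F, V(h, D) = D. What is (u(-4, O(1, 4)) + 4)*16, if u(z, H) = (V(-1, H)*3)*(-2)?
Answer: -32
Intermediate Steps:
O(J, Z) = J*(Z - 3*J) (O(J, Z) = (-3*J + Z)*J = (Z - 3*J)*J = J*(Z - 3*J))
u(z, H) = -6*H (u(z, H) = (H*3)*(-2) = (3*H)*(-2) = -6*H)
(u(-4, O(1, 4)) + 4)*16 = (-6*(4 - 3*1) + 4)*16 = (-6*(4 - 3) + 4)*16 = (-6 + 4)*16 = -2*16 = -32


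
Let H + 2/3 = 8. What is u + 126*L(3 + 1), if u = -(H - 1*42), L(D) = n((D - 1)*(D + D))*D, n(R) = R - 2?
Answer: 33368/3 ≈ 11123.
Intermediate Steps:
H = 22/3 (H = -⅔ + 8 = 22/3 ≈ 7.3333)
n(R) = -2 + R
L(D) = D*(-2 + 2*D*(-1 + D)) (L(D) = (-2 + (D - 1)*(D + D))*D = (-2 + (-1 + D)*(2*D))*D = (-2 + 2*D*(-1 + D))*D = D*(-2 + 2*D*(-1 + D)))
u = 104/3 (u = -(22/3 - 1*42) = -(22/3 - 42) = -1*(-104/3) = 104/3 ≈ 34.667)
u + 126*L(3 + 1) = 104/3 + 126*(2*(3 + 1)*(-1 + (3 + 1)*(-1 + (3 + 1)))) = 104/3 + 126*(2*4*(-1 + 4*(-1 + 4))) = 104/3 + 126*(2*4*(-1 + 4*3)) = 104/3 + 126*(2*4*(-1 + 12)) = 104/3 + 126*(2*4*11) = 104/3 + 126*88 = 104/3 + 11088 = 33368/3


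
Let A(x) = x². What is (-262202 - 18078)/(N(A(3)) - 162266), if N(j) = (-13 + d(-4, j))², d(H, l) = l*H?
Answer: 56056/31973 ≈ 1.7532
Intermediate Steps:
d(H, l) = H*l
N(j) = (-13 - 4*j)²
(-262202 - 18078)/(N(A(3)) - 162266) = (-262202 - 18078)/((13 + 4*3²)² - 162266) = -280280/((13 + 4*9)² - 162266) = -280280/((13 + 36)² - 162266) = -280280/(49² - 162266) = -280280/(2401 - 162266) = -280280/(-159865) = -280280*(-1/159865) = 56056/31973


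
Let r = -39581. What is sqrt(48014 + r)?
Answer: 3*sqrt(937) ≈ 91.831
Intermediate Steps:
sqrt(48014 + r) = sqrt(48014 - 39581) = sqrt(8433) = 3*sqrt(937)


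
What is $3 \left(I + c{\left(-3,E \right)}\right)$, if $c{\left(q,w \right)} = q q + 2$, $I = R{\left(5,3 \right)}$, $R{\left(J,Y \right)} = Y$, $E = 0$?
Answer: $42$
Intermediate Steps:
$I = 3$
$c{\left(q,w \right)} = 2 + q^{2}$ ($c{\left(q,w \right)} = q^{2} + 2 = 2 + q^{2}$)
$3 \left(I + c{\left(-3,E \right)}\right) = 3 \left(3 + \left(2 + \left(-3\right)^{2}\right)\right) = 3 \left(3 + \left(2 + 9\right)\right) = 3 \left(3 + 11\right) = 3 \cdot 14 = 42$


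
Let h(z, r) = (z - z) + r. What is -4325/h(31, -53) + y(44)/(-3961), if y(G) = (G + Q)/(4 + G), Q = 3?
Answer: 822301109/10076784 ≈ 81.604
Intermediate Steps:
y(G) = (3 + G)/(4 + G) (y(G) = (G + 3)/(4 + G) = (3 + G)/(4 + G))
h(z, r) = r (h(z, r) = 0 + r = r)
-4325/h(31, -53) + y(44)/(-3961) = -4325/(-53) + ((3 + 44)/(4 + 44))/(-3961) = -4325*(-1/53) + (47/48)*(-1/3961) = 4325/53 + ((1/48)*47)*(-1/3961) = 4325/53 + (47/48)*(-1/3961) = 4325/53 - 47/190128 = 822301109/10076784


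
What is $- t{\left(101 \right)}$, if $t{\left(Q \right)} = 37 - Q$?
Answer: $64$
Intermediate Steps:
$- t{\left(101 \right)} = - (37 - 101) = \left(-1\right) \left(-64\right) = 64$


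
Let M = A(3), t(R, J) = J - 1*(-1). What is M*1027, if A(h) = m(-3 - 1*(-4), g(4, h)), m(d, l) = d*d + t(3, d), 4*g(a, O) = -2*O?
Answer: 3081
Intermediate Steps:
g(a, O) = -O/2 (g(a, O) = (-2*O)/4 = -O/2)
t(R, J) = 1 + J (t(R, J) = J + 1 = 1 + J)
m(d, l) = 1 + d + d**2 (m(d, l) = d*d + (1 + d) = d**2 + (1 + d) = 1 + d + d**2)
A(h) = 3 (A(h) = 1 + (-3 - 1*(-4)) + (-3 - 1*(-4))**2 = 1 + (-3 + 4) + (-3 + 4)**2 = 1 + 1 + 1**2 = 1 + 1 + 1 = 3)
M = 3
M*1027 = 3*1027 = 3081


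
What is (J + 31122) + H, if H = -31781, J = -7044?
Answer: -7703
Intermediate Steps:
(J + 31122) + H = (-7044 + 31122) - 31781 = 24078 - 31781 = -7703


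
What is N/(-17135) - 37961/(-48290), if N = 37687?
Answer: -21262609/15044530 ≈ -1.4133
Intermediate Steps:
N/(-17135) - 37961/(-48290) = 37687/(-17135) - 37961/(-48290) = 37687*(-1/17135) - 37961*(-1/48290) = -37687/17135 + 3451/4390 = -21262609/15044530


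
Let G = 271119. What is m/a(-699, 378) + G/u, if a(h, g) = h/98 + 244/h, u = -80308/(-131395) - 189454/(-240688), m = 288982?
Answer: 1759481887702241533572/11332298006084021 ≈ 1.5526e+5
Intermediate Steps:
u = 22111240117/15812599880 (u = -80308*(-1/131395) - 189454*(-1/240688) = 80308/131395 + 94727/120344 = 22111240117/15812599880 ≈ 1.3983)
a(h, g) = 244/h + h/98 (a(h, g) = h*(1/98) + 244/h = h/98 + 244/h = 244/h + h/98)
m/a(-699, 378) + G/u = 288982/(244/(-699) + (1/98)*(-699)) + 271119/(22111240117/15812599880) = 288982/(244*(-1/699) - 699/98) + 271119*(15812599880/22111240117) = 288982/(-244/699 - 699/98) + 4287096266865720/22111240117 = 288982/(-512513/68502) + 4287096266865720/22111240117 = 288982*(-68502/512513) + 4287096266865720/22111240117 = -19795844964/512513 + 4287096266865720/22111240117 = 1759481887702241533572/11332298006084021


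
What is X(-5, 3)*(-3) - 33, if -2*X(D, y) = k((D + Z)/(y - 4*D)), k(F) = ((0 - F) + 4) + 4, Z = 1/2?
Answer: -1905/92 ≈ -20.707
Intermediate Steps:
Z = 1/2 ≈ 0.50000
k(F) = 8 - F (k(F) = (-F + 4) + 4 = (4 - F) + 4 = 8 - F)
X(D, y) = -4 + (1/2 + D)/(2*(y - 4*D)) (X(D, y) = -(8 - (D + 1/2)/(y - 4*D))/2 = -(8 - (1/2 + D)/(y - 4*D))/2 = -4 + (1/2 + D)/(2*(y - 4*D)))
X(-5, 3)*(-3) - 33 = ((-1 - 66*(-5) + 16*3)/(4*(-1*3 + 4*(-5))))*(-3) - 33 = ((-1 + 330 + 48)/(4*(-3 - 20)))*(-3) - 33 = ((1/4)*377/(-23))*(-3) - 33 = ((1/4)*(-1/23)*377)*(-3) - 33 = -377/92*(-3) - 33 = 1131/92 - 33 = -1905/92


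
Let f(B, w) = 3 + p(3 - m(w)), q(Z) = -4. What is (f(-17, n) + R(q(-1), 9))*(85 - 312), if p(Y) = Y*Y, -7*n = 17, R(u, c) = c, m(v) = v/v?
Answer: -3632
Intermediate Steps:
m(v) = 1
n = -17/7 (n = -⅐*17 = -17/7 ≈ -2.4286)
p(Y) = Y²
f(B, w) = 7 (f(B, w) = 3 + (3 - 1*1)² = 3 + (3 - 1)² = 3 + 2² = 3 + 4 = 7)
(f(-17, n) + R(q(-1), 9))*(85 - 312) = (7 + 9)*(85 - 312) = 16*(-227) = -3632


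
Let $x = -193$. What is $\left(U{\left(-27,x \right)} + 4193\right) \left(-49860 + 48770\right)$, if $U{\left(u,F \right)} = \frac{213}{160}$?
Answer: $- \frac{73149137}{16} \approx -4.5718 \cdot 10^{6}$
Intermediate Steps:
$U{\left(u,F \right)} = \frac{213}{160}$ ($U{\left(u,F \right)} = 213 \cdot \frac{1}{160} = \frac{213}{160}$)
$\left(U{\left(-27,x \right)} + 4193\right) \left(-49860 + 48770\right) = \left(\frac{213}{160} + 4193\right) \left(-49860 + 48770\right) = \frac{671093}{160} \left(-1090\right) = - \frac{73149137}{16}$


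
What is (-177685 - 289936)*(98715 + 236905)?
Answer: -156942960020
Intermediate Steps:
(-177685 - 289936)*(98715 + 236905) = -467621*335620 = -156942960020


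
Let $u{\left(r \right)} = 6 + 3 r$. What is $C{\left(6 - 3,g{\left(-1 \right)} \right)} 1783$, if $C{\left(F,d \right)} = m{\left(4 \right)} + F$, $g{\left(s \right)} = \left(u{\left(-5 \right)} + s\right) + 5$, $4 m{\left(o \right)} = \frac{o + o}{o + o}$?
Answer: $\frac{23179}{4} \approx 5794.8$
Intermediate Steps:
$m{\left(o \right)} = \frac{1}{4}$ ($m{\left(o \right)} = \frac{\left(o + o\right) \frac{1}{o + o}}{4} = \frac{2 o \frac{1}{2 o}}{4} = \frac{1}{4} \cdot 1 = \frac{1}{4}$)
$g{\left(s \right)} = -4 + s$ ($g{\left(s \right)} = \left(\left(6 + 3 \left(-5\right)\right) + s\right) + 5 = \left(\left(6 - 15\right) + s\right) + 5 = \left(-9 + s\right) + 5 = -4 + s$)
$C{\left(F,d \right)} = \frac{1}{4} + F$
$C{\left(6 - 3,g{\left(-1 \right)} \right)} 1783 = \left(\frac{1}{4} + \left(6 - 3\right)\right) 1783 = \left(\frac{1}{4} + 3\right) 1783 = \frac{13}{4} \cdot 1783 = \frac{23179}{4}$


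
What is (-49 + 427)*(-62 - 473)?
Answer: -202230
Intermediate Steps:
(-49 + 427)*(-62 - 473) = 378*(-535) = -202230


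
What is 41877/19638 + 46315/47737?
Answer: 323179591/104162134 ≈ 3.1027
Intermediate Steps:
41877/19638 + 46315/47737 = 41877*(1/19638) + 46315*(1/47737) = 4653/2182 + 46315/47737 = 323179591/104162134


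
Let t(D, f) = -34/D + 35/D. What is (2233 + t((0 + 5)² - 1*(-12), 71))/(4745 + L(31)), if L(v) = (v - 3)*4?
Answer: 82622/179709 ≈ 0.45975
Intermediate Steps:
t(D, f) = 1/D
L(v) = -12 + 4*v (L(v) = (-3 + v)*4 = -12 + 4*v)
(2233 + t((0 + 5)² - 1*(-12), 71))/(4745 + L(31)) = (2233 + 1/((0 + 5)² - 1*(-12)))/(4745 + (-12 + 4*31)) = (2233 + 1/(5² + 12))/(4745 + (-12 + 124)) = (2233 + 1/(25 + 12))/(4745 + 112) = (2233 + 1/37)/4857 = (2233 + 1/37)*(1/4857) = (82622/37)*(1/4857) = 82622/179709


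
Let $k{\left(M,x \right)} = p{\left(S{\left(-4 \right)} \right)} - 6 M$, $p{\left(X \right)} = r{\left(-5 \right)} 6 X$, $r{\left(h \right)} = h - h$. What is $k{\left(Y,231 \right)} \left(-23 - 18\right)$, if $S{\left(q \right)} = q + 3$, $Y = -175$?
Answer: $-43050$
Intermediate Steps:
$S{\left(q \right)} = 3 + q$
$r{\left(h \right)} = 0$
$p{\left(X \right)} = 0$ ($p{\left(X \right)} = 0 \cdot 6 X = 0 X = 0$)
$k{\left(M,x \right)} = - 6 M$ ($k{\left(M,x \right)} = 0 - 6 M = - 6 M$)
$k{\left(Y,231 \right)} \left(-23 - 18\right) = \left(-6\right) \left(-175\right) \left(-23 - 18\right) = 1050 \left(-41\right) = -43050$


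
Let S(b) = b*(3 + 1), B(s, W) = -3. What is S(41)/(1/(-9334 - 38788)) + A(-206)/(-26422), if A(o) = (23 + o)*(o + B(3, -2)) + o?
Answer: -208522673417/26422 ≈ -7.8920e+6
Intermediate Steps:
S(b) = 4*b (S(b) = b*4 = 4*b)
A(o) = o + (-3 + o)*(23 + o) (A(o) = (23 + o)*(o - 3) + o = (23 + o)*(-3 + o) + o = (-3 + o)*(23 + o) + o = o + (-3 + o)*(23 + o))
S(41)/(1/(-9334 - 38788)) + A(-206)/(-26422) = (4*41)/(1/(-9334 - 38788)) + (-69 + (-206)**2 + 21*(-206))/(-26422) = 164/(1/(-48122)) + (-69 + 42436 - 4326)*(-1/26422) = 164/(-1/48122) + 38041*(-1/26422) = 164*(-48122) - 38041/26422 = -7892008 - 38041/26422 = -208522673417/26422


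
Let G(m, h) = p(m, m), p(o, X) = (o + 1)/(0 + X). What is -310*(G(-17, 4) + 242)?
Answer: -1280300/17 ≈ -75312.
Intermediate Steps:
p(o, X) = (1 + o)/X
G(m, h) = (1 + m)/m
-310*(G(-17, 4) + 242) = -310*((1 - 17)/(-17) + 242) = -310*(-1/17*(-16) + 242) = -310*(16/17 + 242) = -310*4130/17 = -1280300/17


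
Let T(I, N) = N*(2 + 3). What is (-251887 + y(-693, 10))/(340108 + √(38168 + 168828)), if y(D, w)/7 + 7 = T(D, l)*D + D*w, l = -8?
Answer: -9047382962/28918311167 + 53203*√51749/28918311167 ≈ -0.31244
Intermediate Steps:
T(I, N) = 5*N (T(I, N) = N*5 = 5*N)
y(D, w) = -49 - 280*D + 7*D*w (y(D, w) = -49 + 7*((5*(-8))*D + D*w) = -49 + 7*(-40*D + D*w) = -49 + (-280*D + 7*D*w) = -49 - 280*D + 7*D*w)
(-251887 + y(-693, 10))/(340108 + √(38168 + 168828)) = (-251887 + (-49 - 280*(-693) + 7*(-693)*10))/(340108 + √(38168 + 168828)) = (-251887 + (-49 + 194040 - 48510))/(340108 + √206996) = (-251887 + 145481)/(340108 + 2*√51749) = -106406/(340108 + 2*√51749)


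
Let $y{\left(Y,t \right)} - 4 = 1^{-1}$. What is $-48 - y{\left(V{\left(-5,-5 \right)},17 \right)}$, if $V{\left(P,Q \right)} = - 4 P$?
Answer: $-53$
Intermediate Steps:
$y{\left(Y,t \right)} = 5$ ($y{\left(Y,t \right)} = 4 + 1^{-1} = 4 + 1 = 5$)
$-48 - y{\left(V{\left(-5,-5 \right)},17 \right)} = -48 - 5 = -53$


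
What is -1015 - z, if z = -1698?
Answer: 683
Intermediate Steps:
-1015 - z = -1015 - 1*(-1698) = -1015 + 1698 = 683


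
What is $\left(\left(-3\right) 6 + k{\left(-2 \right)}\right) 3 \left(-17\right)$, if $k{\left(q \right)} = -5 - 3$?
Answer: $1326$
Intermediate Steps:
$k{\left(q \right)} = -8$
$\left(\left(-3\right) 6 + k{\left(-2 \right)}\right) 3 \left(-17\right) = \left(\left(-3\right) 6 - 8\right) 3 \left(-17\right) = \left(-18 - 8\right) 3 \left(-17\right) = \left(-26\right) 3 \left(-17\right) = \left(-78\right) \left(-17\right) = 1326$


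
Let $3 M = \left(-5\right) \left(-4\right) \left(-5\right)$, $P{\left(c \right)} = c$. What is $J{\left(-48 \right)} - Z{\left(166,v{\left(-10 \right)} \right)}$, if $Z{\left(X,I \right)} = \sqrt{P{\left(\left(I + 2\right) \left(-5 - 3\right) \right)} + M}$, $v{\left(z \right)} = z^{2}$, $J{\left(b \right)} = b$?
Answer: $-48 - \frac{14 i \sqrt{39}}{3} \approx -48.0 - 29.143 i$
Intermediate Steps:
$M = - \frac{100}{3}$ ($M = \frac{\left(-5\right) \left(-4\right) \left(-5\right)}{3} = \frac{20 \left(-5\right)}{3} = \frac{1}{3} \left(-100\right) = - \frac{100}{3} \approx -33.333$)
$Z{\left(X,I \right)} = \sqrt{- \frac{148}{3} - 8 I}$ ($Z{\left(X,I \right)} = \sqrt{\left(I + 2\right) \left(-5 - 3\right) - \frac{100}{3}} = \sqrt{\left(2 + I\right) \left(-8\right) - \frac{100}{3}} = \sqrt{\left(-16 - 8 I\right) - \frac{100}{3}} = \sqrt{- \frac{148}{3} - 8 I}$)
$J{\left(-48 \right)} - Z{\left(166,v{\left(-10 \right)} \right)} = -48 - \frac{2 \sqrt{-111 - 18 \left(-10\right)^{2}}}{3} = -48 - \frac{2 \sqrt{-111 - 1800}}{3} = -48 - \frac{2 \sqrt{-1911}}{3} = -48 - \frac{2 \cdot 7 i \sqrt{39}}{3} = -48 - \frac{14 i \sqrt{39}}{3}$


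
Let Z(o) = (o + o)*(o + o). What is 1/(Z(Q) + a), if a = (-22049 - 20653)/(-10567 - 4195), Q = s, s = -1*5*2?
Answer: 671/270341 ≈ 0.0024820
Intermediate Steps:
s = -10 (s = -5*2 = -10)
Q = -10
Z(o) = 4*o² (Z(o) = (2*o)*(2*o) = 4*o²)
a = 1941/671 (a = -42702/(-14762) = -42702*(-1/14762) = 1941/671 ≈ 2.8927)
1/(Z(Q) + a) = 1/(4*(-10)² + 1941/671) = 1/(4*100 + 1941/671) = 1/(400 + 1941/671) = 1/(270341/671) = 671/270341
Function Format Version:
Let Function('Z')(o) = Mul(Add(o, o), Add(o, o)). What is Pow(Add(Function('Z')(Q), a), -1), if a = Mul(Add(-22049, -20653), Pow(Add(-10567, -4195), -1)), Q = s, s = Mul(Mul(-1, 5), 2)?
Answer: Rational(671, 270341) ≈ 0.0024820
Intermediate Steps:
s = -10 (s = Mul(-5, 2) = -10)
Q = -10
Function('Z')(o) = Mul(4, Pow(o, 2)) (Function('Z')(o) = Mul(Mul(2, o), Mul(2, o)) = Mul(4, Pow(o, 2)))
a = Rational(1941, 671) (a = Mul(-42702, Pow(-14762, -1)) = Mul(-42702, Rational(-1, 14762)) = Rational(1941, 671) ≈ 2.8927)
Pow(Add(Function('Z')(Q), a), -1) = Pow(Add(Mul(4, Pow(-10, 2)), Rational(1941, 671)), -1) = Pow(Add(Mul(4, 100), Rational(1941, 671)), -1) = Pow(Add(400, Rational(1941, 671)), -1) = Pow(Rational(270341, 671), -1) = Rational(671, 270341)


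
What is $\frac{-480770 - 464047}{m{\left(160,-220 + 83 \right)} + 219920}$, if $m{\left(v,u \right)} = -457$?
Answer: $- \frac{944817}{219463} \approx -4.3051$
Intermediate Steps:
$\frac{-480770 - 464047}{m{\left(160,-220 + 83 \right)} + 219920} = \frac{-480770 - 464047}{-457 + 219920} = - \frac{944817}{219463}$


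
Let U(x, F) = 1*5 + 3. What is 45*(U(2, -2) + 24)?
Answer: 1440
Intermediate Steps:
U(x, F) = 8 (U(x, F) = 5 + 3 = 8)
45*(U(2, -2) + 24) = 45*(8 + 24) = 45*32 = 1440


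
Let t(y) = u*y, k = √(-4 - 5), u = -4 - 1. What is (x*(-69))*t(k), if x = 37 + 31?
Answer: 70380*I ≈ 70380.0*I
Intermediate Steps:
u = -5
k = 3*I (k = √(-9) = 3*I ≈ 3.0*I)
x = 68
t(y) = -5*y
(x*(-69))*t(k) = (68*(-69))*(-15*I) = -(-70380)*I = 70380*I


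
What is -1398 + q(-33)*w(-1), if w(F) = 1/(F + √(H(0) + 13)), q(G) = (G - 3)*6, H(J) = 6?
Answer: -1410 - 12*√19 ≈ -1462.3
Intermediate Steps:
q(G) = -18 + 6*G (q(G) = (-3 + G)*6 = -18 + 6*G)
w(F) = 1/(F + √19) (w(F) = 1/(F + √(6 + 13)) = 1/(F + √19))
-1398 + q(-33)*w(-1) = -1398 + (-18 + 6*(-33))/(-1 + √19) = -1398 + (-18 - 198)/(-1 + √19) = -1398 - 216/(-1 + √19)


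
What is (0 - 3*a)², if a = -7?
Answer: 441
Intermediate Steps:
(0 - 3*a)² = (0 - 3*(-7))² = (0 + 21)² = 21² = 441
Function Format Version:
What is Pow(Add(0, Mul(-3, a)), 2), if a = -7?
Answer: 441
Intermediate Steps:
Pow(Add(0, Mul(-3, a)), 2) = Pow(Add(0, Mul(-3, -7)), 2) = Pow(Add(0, 21), 2) = Pow(21, 2) = 441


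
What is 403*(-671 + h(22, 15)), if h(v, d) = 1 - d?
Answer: -276055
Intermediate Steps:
403*(-671 + h(22, 15)) = 403*(-671 + (1 - 1*15)) = 403*(-671 + (1 - 15)) = 403*(-671 - 14) = 403*(-685) = -276055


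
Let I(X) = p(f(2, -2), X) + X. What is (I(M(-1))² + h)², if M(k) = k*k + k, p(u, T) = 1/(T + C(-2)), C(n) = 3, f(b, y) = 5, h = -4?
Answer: 1225/81 ≈ 15.123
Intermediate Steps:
p(u, T) = 1/(3 + T) (p(u, T) = 1/(T + 3) = 1/(3 + T))
M(k) = k + k² (M(k) = k² + k = k + k²)
I(X) = X + 1/(3 + X) (I(X) = 1/(3 + X) + X = X + 1/(3 + X))
(I(M(-1))² + h)² = (((1 + (-(1 - 1))*(3 - (1 - 1)))/(3 - (1 - 1)))² - 4)² = (((1 + (-1*0)*(3 - 1*0))/(3 - 1*0))² - 4)² = (((1 + 0*(3 + 0))/(3 + 0))² - 4)² = (((1 + 0*3)/3)² - 4)² = (((1 + 0)/3)² - 4)² = (((⅓)*1)² - 4)² = ((⅓)² - 4)² = (⅑ - 4)² = (-35/9)² = 1225/81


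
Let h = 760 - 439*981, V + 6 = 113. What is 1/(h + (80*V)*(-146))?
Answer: -1/1679659 ≈ -5.9536e-7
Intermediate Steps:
V = 107 (V = -6 + 113 = 107)
h = -429899 (h = 760 - 430659 = -429899)
1/(h + (80*V)*(-146)) = 1/(-429899 + (80*107)*(-146)) = 1/(-429899 + 8560*(-146)) = 1/(-429899 - 1249760) = 1/(-1679659) = -1/1679659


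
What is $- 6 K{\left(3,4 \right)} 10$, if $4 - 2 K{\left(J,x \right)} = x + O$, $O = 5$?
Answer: $150$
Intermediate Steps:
$K{\left(J,x \right)} = - \frac{1}{2} - \frac{x}{2}$ ($K{\left(J,x \right)} = 2 - \frac{x + 5}{2} = 2 - \frac{5 + x}{2} = 2 - \left(\frac{5}{2} + \frac{x}{2}\right) = - \frac{1}{2} - \frac{x}{2}$)
$- 6 K{\left(3,4 \right)} 10 = - 6 \left(- \frac{1}{2} - 2\right) 10 = \left(-6\right) \left(- \frac{5}{2}\right) 10 = 15 \cdot 10 = 150$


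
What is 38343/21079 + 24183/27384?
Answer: 519912723/192409112 ≈ 2.7021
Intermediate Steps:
38343/21079 + 24183/27384 = 38343*(1/21079) + 24183*(1/27384) = 38343/21079 + 8061/9128 = 519912723/192409112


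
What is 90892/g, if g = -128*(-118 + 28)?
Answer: 22723/2880 ≈ 7.8899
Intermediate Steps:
g = 11520 (g = -128*(-90) = 11520)
90892/g = 90892/11520 = 90892*(1/11520) = 22723/2880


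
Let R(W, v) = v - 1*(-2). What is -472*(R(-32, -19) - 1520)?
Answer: 725464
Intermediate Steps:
R(W, v) = 2 + v (R(W, v) = v + 2 = 2 + v)
-472*(R(-32, -19) - 1520) = -472*((2 - 19) - 1520) = -472*(-17 - 1520) = -472*(-1537) = 725464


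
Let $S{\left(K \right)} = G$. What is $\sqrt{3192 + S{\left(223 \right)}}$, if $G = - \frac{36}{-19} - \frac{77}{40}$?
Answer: $\frac{\sqrt{460920430}}{380} \approx 56.497$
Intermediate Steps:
$G = - \frac{23}{760}$ ($G = \left(-36\right) \left(- \frac{1}{19}\right) - \frac{77}{40} = \frac{36}{19} - \frac{77}{40} = - \frac{23}{760} \approx -0.030263$)
$S{\left(K \right)} = - \frac{23}{760}$
$\sqrt{3192 + S{\left(223 \right)}} = \sqrt{3192 - \frac{23}{760}} = \sqrt{\frac{2425897}{760}} = \frac{\sqrt{460920430}}{380}$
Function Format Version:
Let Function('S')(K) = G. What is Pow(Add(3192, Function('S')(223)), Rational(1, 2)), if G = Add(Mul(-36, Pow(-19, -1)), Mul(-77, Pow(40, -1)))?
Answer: Mul(Rational(1, 380), Pow(460920430, Rational(1, 2))) ≈ 56.497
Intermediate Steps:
G = Rational(-23, 760) (G = Add(Mul(-36, Rational(-1, 19)), Mul(-77, Rational(1, 40))) = Add(Rational(36, 19), Rational(-77, 40)) = Rational(-23, 760) ≈ -0.030263)
Function('S')(K) = Rational(-23, 760)
Pow(Add(3192, Function('S')(223)), Rational(1, 2)) = Pow(Add(3192, Rational(-23, 760)), Rational(1, 2)) = Pow(Rational(2425897, 760), Rational(1, 2)) = Mul(Rational(1, 380), Pow(460920430, Rational(1, 2)))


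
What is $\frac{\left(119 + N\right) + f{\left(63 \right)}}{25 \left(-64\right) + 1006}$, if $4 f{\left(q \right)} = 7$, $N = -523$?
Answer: $\frac{1609}{2376} \approx 0.67719$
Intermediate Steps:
$f{\left(q \right)} = \frac{7}{4}$ ($f{\left(q \right)} = \frac{1}{4} \cdot 7 = \frac{7}{4}$)
$\frac{\left(119 + N\right) + f{\left(63 \right)}}{25 \left(-64\right) + 1006} = \frac{\left(119 - 523\right) + \frac{7}{4}}{25 \left(-64\right) + 1006} = \frac{-404 + \frac{7}{4}}{-1600 + 1006} = - \frac{1609}{4 \left(-594\right)} = \left(- \frac{1609}{4}\right) \left(- \frac{1}{594}\right) = \frac{1609}{2376}$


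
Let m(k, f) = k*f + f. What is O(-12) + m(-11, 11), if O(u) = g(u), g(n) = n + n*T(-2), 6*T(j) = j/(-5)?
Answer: -614/5 ≈ -122.80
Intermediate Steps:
T(j) = -j/30 (T(j) = (j/(-5))/6 = (j*(-⅕))/6 = (-j/5)/6 = -j/30)
m(k, f) = f + f*k (m(k, f) = f*k + f = f + f*k)
g(n) = 16*n/15 (g(n) = n + n*(-1/30*(-2)) = n + n*(1/15) = n + n/15 = 16*n/15)
O(u) = 16*u/15
O(-12) + m(-11, 11) = (16/15)*(-12) + 11*(1 - 11) = -64/5 + 11*(-10) = -64/5 - 110 = -614/5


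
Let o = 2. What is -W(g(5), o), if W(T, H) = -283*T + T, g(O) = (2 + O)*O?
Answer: 9870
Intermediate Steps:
g(O) = O*(2 + O)
W(T, H) = -282*T
-W(g(5), o) = -(-282)*5*(2 + 5) = -(-282)*5*7 = -(-282)*35 = -1*(-9870) = 9870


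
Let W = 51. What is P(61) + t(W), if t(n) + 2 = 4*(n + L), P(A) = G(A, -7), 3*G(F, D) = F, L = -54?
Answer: 19/3 ≈ 6.3333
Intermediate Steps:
G(F, D) = F/3
P(A) = A/3
t(n) = -218 + 4*n (t(n) = -2 + 4*(n - 54) = -2 + 4*(-54 + n) = -2 + (-216 + 4*n) = -218 + 4*n)
P(61) + t(W) = (1/3)*61 + (-218 + 4*51) = 61/3 + (-218 + 204) = 61/3 - 14 = 19/3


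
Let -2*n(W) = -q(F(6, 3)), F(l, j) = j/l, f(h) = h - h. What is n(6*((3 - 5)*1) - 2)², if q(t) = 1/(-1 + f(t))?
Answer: ¼ ≈ 0.25000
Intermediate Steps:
f(h) = 0
q(t) = -1 (q(t) = 1/(-1 + 0) = 1/(-1) = -1)
n(W) = -½ (n(W) = -(-1)*(-1)/2 = -½*1 = -½)
n(6*((3 - 5)*1) - 2)² = (-½)² = ¼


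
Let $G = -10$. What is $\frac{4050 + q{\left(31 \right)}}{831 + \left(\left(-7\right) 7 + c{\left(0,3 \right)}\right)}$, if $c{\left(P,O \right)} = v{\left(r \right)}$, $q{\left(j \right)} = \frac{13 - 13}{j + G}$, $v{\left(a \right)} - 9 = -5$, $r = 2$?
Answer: $\frac{675}{131} \approx 5.1527$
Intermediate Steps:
$v{\left(a \right)} = 4$ ($v{\left(a \right)} = 9 - 5 = 4$)
$q{\left(j \right)} = 0$ ($q{\left(j \right)} = \frac{13 - 13}{j - 10} = \frac{0}{-10 + j} = 0$)
$c{\left(P,O \right)} = 4$
$\frac{4050 + q{\left(31 \right)}}{831 + \left(\left(-7\right) 7 + c{\left(0,3 \right)}\right)} = \frac{4050 + 0}{831 + \left(\left(-7\right) 7 + 4\right)} = \frac{4050}{831 + \left(-49 + 4\right)} = \frac{4050}{831 - 45} = \frac{4050}{786} = 4050 \cdot \frac{1}{786} = \frac{675}{131}$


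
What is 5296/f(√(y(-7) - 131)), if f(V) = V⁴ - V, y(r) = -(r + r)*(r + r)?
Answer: 216474/4370723 + 662*I*√327/1429226421 ≈ 0.049528 + 8.3759e-6*I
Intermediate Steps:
y(r) = -4*r² (y(r) = -2*r*2*r = -4*r²)
5296/f(√(y(-7) - 131)) = 5296/((√(-4*(-7)² - 131))⁴ - √(-4*(-7)² - 131)) = 5296/((√(-4*49 - 131))⁴ - √(-4*49 - 131)) = 5296/((√(-196 - 131))⁴ - √(-196 - 131)) = 5296/((√(-327))⁴ - √(-327)) = 5296/((I*√327)⁴ - I*√327) = 5296/(106929 - I*√327)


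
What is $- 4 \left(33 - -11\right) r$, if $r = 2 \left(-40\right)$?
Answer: $14080$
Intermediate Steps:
$r = -80$
$- 4 \left(33 - -11\right) r = - 4 \left(33 - -11\right) \left(-80\right) = - 4 \left(33 + 11\right) \left(-80\right) = \left(-4\right) 44 \left(-80\right) = \left(-176\right) \left(-80\right) = 14080$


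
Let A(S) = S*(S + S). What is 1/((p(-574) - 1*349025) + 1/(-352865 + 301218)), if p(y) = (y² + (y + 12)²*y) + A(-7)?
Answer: -51647/9364319354830 ≈ -5.5153e-9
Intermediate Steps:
A(S) = 2*S² (A(S) = S*(2*S) = 2*S²)
p(y) = 98 + y² + y*(12 + y)² (p(y) = (y² + (y + 12)²*y) + 2*(-7)² = (y² + (12 + y)²*y) + 2*49 = (y² + y*(12 + y)²) + 98 = 98 + y² + y*(12 + y)²)
1/((p(-574) - 1*349025) + 1/(-352865 + 301218)) = 1/(((98 + (-574)² - 574*(12 - 574)²) - 1*349025) + 1/(-352865 + 301218)) = 1/(((98 + 329476 - 574*(-562)²) - 349025) + 1/(-51647)) = 1/(((98 + 329476 - 574*315844) - 349025) - 1/51647) = 1/(((98 + 329476 - 181294456) - 349025) - 1/51647) = 1/((-180964882 - 349025) - 1/51647) = 1/(-181313907 - 1/51647) = 1/(-9364319354830/51647) = -51647/9364319354830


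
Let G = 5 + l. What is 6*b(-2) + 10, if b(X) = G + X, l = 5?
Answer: 58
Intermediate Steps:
G = 10 (G = 5 + 5 = 10)
b(X) = 10 + X
6*b(-2) + 10 = 6*(10 - 2) + 10 = 6*8 + 10 = 48 + 10 = 58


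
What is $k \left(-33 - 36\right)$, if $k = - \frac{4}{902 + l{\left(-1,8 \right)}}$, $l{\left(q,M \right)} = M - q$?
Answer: $\frac{276}{911} \approx 0.30296$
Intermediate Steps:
$k = - \frac{4}{911}$ ($k = - \frac{4}{902 + \left(8 - -1\right)} = - \frac{4}{902 + \left(8 + 1\right)} = - \frac{4}{902 + 9} = - \frac{4}{911} \approx -0.0043908$)
$k \left(-33 - 36\right) = - \frac{4 \left(-33 - 36\right)}{911} = \left(- \frac{4}{911}\right) \left(-69\right) = \frac{276}{911}$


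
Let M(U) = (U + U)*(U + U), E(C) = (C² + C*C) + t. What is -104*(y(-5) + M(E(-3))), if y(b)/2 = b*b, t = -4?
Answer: -86736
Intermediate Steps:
E(C) = -4 + 2*C² (E(C) = (C² + C*C) - 4 = (C² + C²) - 4 = 2*C² - 4 = -4 + 2*C²)
y(b) = 2*b² (y(b) = 2*(b*b) = 2*b²)
M(U) = 4*U² (M(U) = (2*U)*(2*U) = 4*U²)
-104*(y(-5) + M(E(-3))) = -104*(2*(-5)² + 4*(-4 + 2*(-3)²)²) = -104*(2*25 + 4*(-4 + 2*9)²) = -104*(50 + 4*(-4 + 18)²) = -104*(50 + 4*14²) = -104*(50 + 4*196) = -104*(50 + 784) = -104*834 = -86736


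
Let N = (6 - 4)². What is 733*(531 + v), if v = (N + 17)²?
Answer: 712476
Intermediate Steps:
N = 4 (N = 2² = 4)
v = 441 (v = (4 + 17)² = 21² = 441)
733*(531 + v) = 733*(531 + 441) = 733*972 = 712476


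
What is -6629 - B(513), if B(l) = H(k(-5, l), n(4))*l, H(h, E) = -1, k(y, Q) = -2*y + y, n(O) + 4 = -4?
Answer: -6116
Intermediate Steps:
n(O) = -8 (n(O) = -4 - 4 = -8)
k(y, Q) = -y
B(l) = -l
-6629 - B(513) = -6629 - (-1)*513 = -6629 - 1*(-513) = -6629 + 513 = -6116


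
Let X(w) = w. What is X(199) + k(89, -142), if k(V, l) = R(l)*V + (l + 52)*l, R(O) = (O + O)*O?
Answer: 3602171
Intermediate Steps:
R(O) = 2*O² (R(O) = (2*O)*O = 2*O²)
k(V, l) = l*(52 + l) + 2*V*l² (k(V, l) = (2*l²)*V + (l + 52)*l = 2*V*l² + (52 + l)*l = 2*V*l² + l*(52 + l) = l*(52 + l) + 2*V*l²)
X(199) + k(89, -142) = 199 - 142*(52 - 142 + 2*89*(-142)) = 199 - 142*(52 - 142 - 25276) = 199 - 142*(-25366) = 199 + 3601972 = 3602171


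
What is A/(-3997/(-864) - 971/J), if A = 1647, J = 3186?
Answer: 27985824/73429 ≈ 381.13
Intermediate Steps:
A/(-3997/(-864) - 971/J) = 1647/(-3997/(-864) - 971/3186) = 1647/(-3997*(-1/864) - 971*1/3186) = 1647/(3997/864 - 971/3186) = 1647/(73429/16992) = 1647*(16992/73429) = 27985824/73429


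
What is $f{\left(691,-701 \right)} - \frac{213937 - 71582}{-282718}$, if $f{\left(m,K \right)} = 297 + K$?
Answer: $- \frac{114075717}{282718} \approx -403.5$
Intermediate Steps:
$f{\left(691,-701 \right)} - \frac{213937 - 71582}{-282718} = \left(297 - 701\right) - \frac{213937 - 71582}{-282718} = -404 - 142355 \left(- \frac{1}{282718}\right) = -404 - - \frac{142355}{282718} = -404 + \frac{142355}{282718} = - \frac{114075717}{282718}$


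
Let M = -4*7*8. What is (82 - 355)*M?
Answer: 61152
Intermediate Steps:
M = -224 (M = -28*8 = -224)
(82 - 355)*M = (82 - 355)*(-224) = -273*(-224) = 61152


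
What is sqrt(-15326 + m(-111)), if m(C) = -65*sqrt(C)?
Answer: sqrt(-15326 - 65*I*sqrt(111)) ≈ 2.7652 - 123.83*I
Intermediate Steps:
sqrt(-15326 + m(-111)) = sqrt(-15326 - 65*I*sqrt(111))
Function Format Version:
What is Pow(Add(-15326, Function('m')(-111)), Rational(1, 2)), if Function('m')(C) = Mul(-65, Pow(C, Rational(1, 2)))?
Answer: Pow(Add(-15326, Mul(-65, I, Pow(111, Rational(1, 2)))), Rational(1, 2)) ≈ Add(2.7652, Mul(-123.83, I))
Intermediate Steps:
Pow(Add(-15326, Function('m')(-111)), Rational(1, 2)) = Pow(Add(-15326, Mul(-65, Pow(-111, Rational(1, 2)))), Rational(1, 2)) = Pow(Add(-15326, Mul(-65, Mul(I, Pow(111, Rational(1, 2))))), Rational(1, 2)) = Pow(Add(-15326, Mul(-65, I, Pow(111, Rational(1, 2)))), Rational(1, 2))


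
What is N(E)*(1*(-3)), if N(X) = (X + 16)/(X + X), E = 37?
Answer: -159/74 ≈ -2.1486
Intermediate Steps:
N(X) = (16 + X)/(2*X) (N(X) = (16 + X)/((2*X)) = (16 + X)*(1/(2*X)) = (16 + X)/(2*X))
N(E)*(1*(-3)) = ((½)*(16 + 37)/37)*(1*(-3)) = ((½)*(1/37)*53)*(-3) = (53/74)*(-3) = -159/74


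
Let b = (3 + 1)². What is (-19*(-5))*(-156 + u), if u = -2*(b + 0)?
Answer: -17860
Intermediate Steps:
b = 16 (b = 4² = 16)
u = -32 (u = -2*(16 + 0) = -2*16 = -32)
(-19*(-5))*(-156 + u) = (-19*(-5))*(-156 - 32) = 95*(-188) = -17860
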